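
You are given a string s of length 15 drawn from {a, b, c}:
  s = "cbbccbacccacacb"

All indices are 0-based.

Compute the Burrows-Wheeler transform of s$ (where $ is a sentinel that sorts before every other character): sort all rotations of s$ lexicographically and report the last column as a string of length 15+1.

rank  rotation          last
    0  $cbbccbacccacacb  b
    1  acacb$cbbccbaccc  c
    2  acb$cbbccbacccac  c
    3  acccacacb$cbbccb  b
    4  b$cbbccbacccacac  c
    5  bacccacacb$cbbcc  c
    6  bbccbacccacacb$c  c
    7  bccbacccacacb$cb  b
    8  cacacb$cbbccbacc  c
    9  cacb$cbbccbaccca  a
   10  cb$cbbccbacccaca  a
   11  cbacccacacb$cbbc  c
   12  cbbccbacccacacb$  $
   13  ccacacb$cbbccbac  c
   14  ccbacccacacb$cbb  b
   15  cccacacb$cbbccba  a

bccbcccbcaac$cba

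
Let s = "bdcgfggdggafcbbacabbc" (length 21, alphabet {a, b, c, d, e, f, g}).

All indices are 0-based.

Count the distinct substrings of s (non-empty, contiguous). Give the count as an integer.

214

rank | idx | suffix
   0 |  17 | abbc
   1 |  15 | acabbc
   2 |  10 | afcbbacabbc
   3 |  14 | bacabbc
   4 |  13 | bbacabbc
   5 |  18 | bbc
   6 |  19 | bc
   7 |   0 | bdcgfggdggafcbbacabbc
   8 |  20 | c
   9 |  16 | cabbc
  10 |  12 | cbbacabbc
  11 |   2 | cgfggdggafcbbacabbc
  12 |   1 | dcgfggdggafcbbacabbc
  13 |   7 | dggafcbbacabbc
  14 |  11 | fcbbacabbc
  15 |   4 | fggdggafcbbacabbc
  16 |   9 | gafcbbacabbc
  17 |   6 | gdggafcbbacabbc
  18 |   3 | gfggdggafcbbacabbc
  19 |   8 | ggafcbbacabbc
  20 |   5 | ggdggafcbbacabbc

SA = [17, 15, 10, 14, 13, 18, 19, 0, 20, 16, 12, 2, 1, 7, 11, 4, 9, 6, 3, 8, 5]
[i] adj suffixes → lcp
  [1] 17/15 → 1 ('a')
  [2] 15/10 → 1 ('a')
  [3] 10/14 → 0 ('')
  [4] 14/13 → 1 ('b')
  [5] 13/18 → 2 ('bb')
  [6] 18/19 → 1 ('b')
  [7] 19/0 → 1 ('b')
  [8] 0/20 → 0 ('')
  [9] 20/16 → 1 ('c')
  [10] 16/12 → 1 ('c')
  [11] 12/2 → 1 ('c')
  [12] 2/1 → 0 ('')
  [13] 1/7 → 1 ('d')
  [14] 7/11 → 0 ('')
  [15] 11/4 → 1 ('f')
  [16] 4/9 → 0 ('')
  [17] 9/6 → 1 ('g')
  [18] 6/3 → 1 ('g')
  [19] 3/8 → 1 ('g')
  [20] 8/5 → 2 ('gg')

n(n+1)/2 = 21·22/2 = 231
Σ LCP = 0 + 1 + 1 + 0 + 1 + 2 + 1 + 1 + 0 + 1 + 1 + 1 + 0 + 1 + 0 + 1 + 0 + 1 + 1 + 1 + 2 = 17
distinct = 231 − 17 = 214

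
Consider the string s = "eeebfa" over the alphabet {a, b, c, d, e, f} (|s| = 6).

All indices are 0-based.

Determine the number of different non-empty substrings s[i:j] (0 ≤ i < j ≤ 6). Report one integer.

18

rank | idx | suffix
   0 |   5 | a
   1 |   3 | bfa
   2 |   2 | ebfa
   3 |   1 | eebfa
   4 |   0 | eeebfa
   5 |   4 | fa

SA = [5, 3, 2, 1, 0, 4]
i: (SA[i-1],SA[i]) lcp shared
  1: (5,3) 0 ''
  2: (3,2) 0 ''
  3: (2,1) 1 'e'
  4: (1,0) 2 'ee'
  5: (0,4) 0 ''

n(n+1)/2 = 6·7/2 = 21
Σ LCP = 0 + 0 + 0 + 1 + 2 + 0 = 3
distinct = 21 − 3 = 18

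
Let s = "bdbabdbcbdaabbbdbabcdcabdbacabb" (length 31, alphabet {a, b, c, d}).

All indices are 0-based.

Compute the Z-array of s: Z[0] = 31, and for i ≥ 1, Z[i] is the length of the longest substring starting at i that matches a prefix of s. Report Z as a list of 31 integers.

[31, 0, 1, 0, 3, 0, 1, 0, 2, 0, 0, 0, 1, 1, 5, 0, 1, 0, 1, 0, 0, 0, 0, 4, 0, 1, 0, 0, 0, 1, 1]

Z[0]=31
i=1: fresh scan; Z[1]=0
i=2: fresh scan; Z[2]=1 grow→box=[2,3)
i=3: fresh scan; Z[3]=0
i=4: fresh scan; Z[4]=3 grow→box=[4,7)
i=5: min(r-i=2, Z[1]=0)=0; Z[5]=0
i=6: min(r-i=1, Z[2]=1)=1; Z[6]=1
i=7: fresh scan; Z[7]=0
i=8: fresh scan; Z[8]=2 grow→box=[8,10)
i=9: min(r-i=1, Z[1]=0)=0; Z[9]=0
i=10: fresh scan; Z[10]=0
i=11: fresh scan; Z[11]=0
i=12: fresh scan; Z[12]=1 grow→box=[12,13)
i=13: fresh scan; Z[13]=1 grow→box=[13,14)
i=14: fresh scan; Z[14]=5 grow→box=[14,19)
i=15: min(r-i=4, Z[1]=0)=0; Z[15]=0
i=16: min(r-i=3, Z[2]=1)=1; Z[16]=1
i=17: min(r-i=2, Z[3]=0)=0; Z[17]=0
i=18: min(r-i=1, Z[4]=3)=1; Z[18]=1
i=19: fresh scan; Z[19]=0
i=20: fresh scan; Z[20]=0
i=21: fresh scan; Z[21]=0
i=22: fresh scan; Z[22]=0
i=23: fresh scan; Z[23]=4 grow→box=[23,27)
i=24: min(r-i=3, Z[1]=0)=0; Z[24]=0
i=25: min(r-i=2, Z[2]=1)=1; Z[25]=1
i=26: min(r-i=1, Z[3]=0)=0; Z[26]=0
i=27: fresh scan; Z[27]=0
i=28: fresh scan; Z[28]=0
i=29: fresh scan; Z[29]=1 grow→box=[29,30)
i=30: fresh scan; Z[30]=1 grow→box=[30,31)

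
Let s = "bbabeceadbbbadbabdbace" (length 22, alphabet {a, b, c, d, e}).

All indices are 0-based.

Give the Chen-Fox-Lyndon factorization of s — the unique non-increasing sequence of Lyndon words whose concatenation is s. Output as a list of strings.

["b", "b", "abeceadbbbadb", "abdbace"]

emit factor 1: 'b' (i=0, period=1)
emit factor 2: 'b' (i=1, period=1)
emit factor 3: 'abeceadbbbadb' (i=2, period=13)
emit factor 4: 'abdbace' (i=15, period=7)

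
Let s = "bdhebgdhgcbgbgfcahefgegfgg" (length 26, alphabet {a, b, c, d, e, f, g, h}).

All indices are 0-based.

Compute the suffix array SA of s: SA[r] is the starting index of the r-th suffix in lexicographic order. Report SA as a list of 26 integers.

[16, 0, 10, 4, 12, 15, 9, 1, 6, 3, 18, 21, 14, 19, 23, 25, 11, 8, 5, 20, 13, 22, 24, 2, 17, 7]

sorted suffixes:
  #0 SA[0]=16  'ahefgegfgg'
  #1 SA[1]=0  'bdhebgdhgcbgbgfcahefgegfgg'
  #2 SA[2]=10  'bgbgfcahefgegfgg'
  #3 SA[3]=4  'bgdhgcbgbgfcahefgegfgg'
  #4 SA[4]=12  'bgfcahefgegfgg'
  #5 SA[5]=15  'cahefgegfgg'
  #6 SA[6]=9  'cbgbgfcahefgegfgg'
  #7 SA[7]=1  'dhebgdhgcbgbgfcahefgegfgg'
  #8 SA[8]=6  'dhgcbgbgfcahefgegfgg'
  #9 SA[9]=3  'ebgdhgcbgbgfcahefgegfgg'
  #10 SA[10]=18  'efgegfgg'
  #11 SA[11]=21  'egfgg'
  #12 SA[12]=14  'fcahefgegfgg'
  #13 SA[13]=19  'fgegfgg'
  #14 SA[14]=23  'fgg'
  #15 SA[15]=25  'g'
  #16 SA[16]=11  'gbgfcahefgegfgg'
  #17 SA[17]=8  'gcbgbgfcahefgegfgg'
  #18 SA[18]=5  'gdhgcbgbgfcahefgegfgg'
  #19 SA[19]=20  'gegfgg'
  #20 SA[20]=13  'gfcahefgegfgg'
  #21 SA[21]=22  'gfgg'
  #22 SA[22]=24  'gg'
  #23 SA[23]=2  'hebgdhgcbgbgfcahefgegfgg'
  #24 SA[24]=17  'hefgegfgg'
  #25 SA[25]=7  'hgcbgbgfcahefgegfgg'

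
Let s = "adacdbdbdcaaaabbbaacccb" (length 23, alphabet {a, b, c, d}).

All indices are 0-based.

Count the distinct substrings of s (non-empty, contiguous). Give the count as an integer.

sorted suffixes:
  #0 SA[0]=10  'aaaabbbaacccb'
  #1 SA[1]=11  'aaabbbaacccb'
  #2 SA[2]=12  'aabbbaacccb'
  #3 SA[3]=17  'aacccb'
  #4 SA[4]=13  'abbbaacccb'
  #5 SA[5]=18  'acccb'
  #6 SA[6]=2  'acdbdbdcaaaabbbaacccb'
  #7 SA[7]=0  'adacdbdbdcaaaabbbaacccb'
  #8 SA[8]=22  'b'
  #9 SA[9]=16  'baacccb'
  #10 SA[10]=15  'bbaacccb'
  #11 SA[11]=14  'bbbaacccb'
  #12 SA[12]=5  'bdbdcaaaabbbaacccb'
  #13 SA[13]=7  'bdcaaaabbbaacccb'
  #14 SA[14]=9  'caaaabbbaacccb'
  #15 SA[15]=21  'cb'
  #16 SA[16]=20  'ccb'
  #17 SA[17]=19  'cccb'
  #18 SA[18]=3  'cdbdbdcaaaabbbaacccb'
  #19 SA[19]=1  'dacdbdbdcaaaabbbaacccb'
  #20 SA[20]=4  'dbdbdcaaaabbbaacccb'
  #21 SA[21]=6  'dbdcaaaabbbaacccb'
  #22 SA[22]=8  'dcaaaabbbaacccb'

SA = [10, 11, 12, 17, 13, 18, 2, 0, 22, 16, 15, 14, 5, 7, 9, 21, 20, 19, 3, 1, 4, 6, 8]
[i] adj suffixes → lcp
  [1] 10/11 → 3 ('aaa')
  [2] 11/12 → 2 ('aa')
  [3] 12/17 → 2 ('aa')
  [4] 17/13 → 1 ('a')
  [5] 13/18 → 1 ('a')
  [6] 18/2 → 2 ('ac')
  [7] 2/0 → 1 ('a')
  [8] 0/22 → 0 ('')
  [9] 22/16 → 1 ('b')
  [10] 16/15 → 1 ('b')
  [11] 15/14 → 2 ('bb')
  [12] 14/5 → 1 ('b')
  [13] 5/7 → 2 ('bd')
  [14] 7/9 → 0 ('')
  [15] 9/21 → 1 ('c')
  [16] 21/20 → 1 ('c')
  [17] 20/19 → 2 ('cc')
  [18] 19/3 → 1 ('c')
  [19] 3/1 → 0 ('')
  [20] 1/4 → 1 ('d')
  [21] 4/6 → 3 ('dbd')
  [22] 6/8 → 1 ('d')

n(n+1)/2 = 23·24/2 = 276
Σ LCP = 0 + 3 + 2 + 2 + 1 + 1 + 2 + 1 + 0 + 1 + 1 + 2 + 1 + 2 + 0 + 1 + 1 + 2 + 1 + 0 + 1 + 3 + 1 = 29
distinct = 276 − 29 = 247

247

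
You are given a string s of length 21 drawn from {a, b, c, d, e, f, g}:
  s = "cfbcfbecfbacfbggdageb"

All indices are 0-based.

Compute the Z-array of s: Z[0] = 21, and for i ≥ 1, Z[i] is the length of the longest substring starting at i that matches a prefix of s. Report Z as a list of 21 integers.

Z[0]=21
i=1: outside box; Z[1]=0
i=2: outside box; Z[2]=0
i=3: outside box; Z[3]=3 scan→box=[3,6)
i=4: min(r-i=2, Z[1]=0)=0; Z[4]=0
i=5: min(r-i=1, Z[2]=0)=0; Z[5]=0
i=6: outside box; Z[6]=0
i=7: outside box; Z[7]=3 scan→box=[7,10)
i=8: min(r-i=2, Z[1]=0)=0; Z[8]=0
i=9: min(r-i=1, Z[2]=0)=0; Z[9]=0
i=10: outside box; Z[10]=0
i=11: outside box; Z[11]=3 scan→box=[11,14)
i=12: min(r-i=2, Z[1]=0)=0; Z[12]=0
i=13: min(r-i=1, Z[2]=0)=0; Z[13]=0
i=14: outside box; Z[14]=0
i=15: outside box; Z[15]=0
i=16: outside box; Z[16]=0
i=17: outside box; Z[17]=0
i=18: outside box; Z[18]=0
i=19: outside box; Z[19]=0
i=20: outside box; Z[20]=0

[21, 0, 0, 3, 0, 0, 0, 3, 0, 0, 0, 3, 0, 0, 0, 0, 0, 0, 0, 0, 0]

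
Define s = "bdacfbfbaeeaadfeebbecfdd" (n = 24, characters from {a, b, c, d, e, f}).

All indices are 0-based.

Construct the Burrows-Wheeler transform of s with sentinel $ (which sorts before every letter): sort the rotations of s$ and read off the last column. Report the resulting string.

rank  rotation                   last
    0  $bdacfbfbaeeaadfeebbecfdd  d
    1  aadfeebbecfdd$bdacfbfbaee  e
    2  acfbfbaeeaadfeebbecfdd$bd  d
    3  adfeebbecfdd$bdacfbfbaeea  a
    4  aeeaadfeebbecfdd$bdacfbfb  b
    5  baeeaadfeebbecfdd$bdacfbf  f
    6  bbecfdd$bdacfbfbaeeaadfee  e
    7  bdacfbfbaeeaadfeebbecfdd$  $
    8  becfdd$bdacfbfbaeeaadfeeb  b
    9  bfbaeeaadfeebbecfdd$bdacf  f
   10  cfbfbaeeaadfeebbecfdd$bda  a
   11  cfdd$bdacfbfbaeeaadfeebbe  e
   12  d$bdacfbfbaeeaadfeebbecfd  d
   13  dacfbfbaeeaadfeebbecfdd$b  b
   14  dd$bdacfbfbaeeaadfeebbecf  f
   15  dfeebbecfdd$bdacfbfbaeeaa  a
   16  eaadfeebbecfdd$bdacfbfbae  e
   17  ebbecfdd$bdacfbfbaeeaadfe  e
   18  ecfdd$bdacfbfbaeeaadfeebb  b
   19  eeaadfeebbecfdd$bdacfbfba  a
   20  eebbecfdd$bdacfbfbaeeaadf  f
   21  fbaeeaadfeebbecfdd$bdacfb  b
   22  fbfbaeeaadfeebbecfdd$bdac  c
   23  fdd$bdacfbfbaeeaadfeebbec  c
   24  feebbecfdd$bdacfbfbaeeaad  d

dedabfe$bfaedbfaeebafbccd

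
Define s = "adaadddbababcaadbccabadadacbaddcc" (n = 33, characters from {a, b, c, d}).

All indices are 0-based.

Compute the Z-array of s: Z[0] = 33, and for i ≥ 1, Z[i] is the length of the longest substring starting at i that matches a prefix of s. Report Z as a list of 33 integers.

[33, 0, 1, 2, 0, 0, 0, 0, 1, 0, 1, 0, 0, 1, 2, 0, 0, 0, 0, 1, 0, 3, 0, 3, 0, 1, 0, 0, 2, 0, 0, 0, 0]

Z[0]=33
i=1: i≥r, start 0; Z[1]=0
i=2: i≥r, start 0; Z[2]=1 extend→box=[2,3)
i=3: i≥r, start 0; Z[3]=2 extend→box=[3,5)
i=4: min(r-i=1, Z[1]=0)=0; Z[4]=0
i=5: i≥r, start 0; Z[5]=0
i=6: i≥r, start 0; Z[6]=0
i=7: i≥r, start 0; Z[7]=0
i=8: i≥r, start 0; Z[8]=1 extend→box=[8,9)
i=9: i≥r, start 0; Z[9]=0
i=10: i≥r, start 0; Z[10]=1 extend→box=[10,11)
i=11: i≥r, start 0; Z[11]=0
i=12: i≥r, start 0; Z[12]=0
i=13: i≥r, start 0; Z[13]=1 extend→box=[13,14)
i=14: i≥r, start 0; Z[14]=2 extend→box=[14,16)
i=15: min(r-i=1, Z[1]=0)=0; Z[15]=0
i=16: i≥r, start 0; Z[16]=0
i=17: i≥r, start 0; Z[17]=0
i=18: i≥r, start 0; Z[18]=0
i=19: i≥r, start 0; Z[19]=1 extend→box=[19,20)
i=20: i≥r, start 0; Z[20]=0
i=21: i≥r, start 0; Z[21]=3 extend→box=[21,24)
i=22: min(r-i=2, Z[1]=0)=0; Z[22]=0
i=23: min(r-i=1, Z[2]=1)=1; Z[23]=3 extend→box=[23,26)
i=24: min(r-i=2, Z[1]=0)=0; Z[24]=0
i=25: min(r-i=1, Z[2]=1)=1; Z[25]=1
i=26: i≥r, start 0; Z[26]=0
i=27: i≥r, start 0; Z[27]=0
i=28: i≥r, start 0; Z[28]=2 extend→box=[28,30)
i=29: min(r-i=1, Z[1]=0)=0; Z[29]=0
i=30: i≥r, start 0; Z[30]=0
i=31: i≥r, start 0; Z[31]=0
i=32: i≥r, start 0; Z[32]=0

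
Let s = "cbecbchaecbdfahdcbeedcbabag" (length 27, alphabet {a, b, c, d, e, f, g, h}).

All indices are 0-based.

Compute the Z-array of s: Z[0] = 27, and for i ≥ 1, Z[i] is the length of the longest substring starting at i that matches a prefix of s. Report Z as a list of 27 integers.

Z[0]=27
i=1: fresh scan; Z[1]=0
i=2: fresh scan; Z[2]=0
i=3: fresh scan; Z[3]=2 extend→box=[3,5)
i=4: min(r-i=1, Z[1]=0)=0; Z[4]=0
i=5: fresh scan; Z[5]=1 extend→box=[5,6)
i=6: fresh scan; Z[6]=0
i=7: fresh scan; Z[7]=0
i=8: fresh scan; Z[8]=0
i=9: fresh scan; Z[9]=2 extend→box=[9,11)
i=10: min(r-i=1, Z[1]=0)=0; Z[10]=0
i=11: fresh scan; Z[11]=0
i=12: fresh scan; Z[12]=0
i=13: fresh scan; Z[13]=0
i=14: fresh scan; Z[14]=0
i=15: fresh scan; Z[15]=0
i=16: fresh scan; Z[16]=3 extend→box=[16,19)
i=17: min(r-i=2, Z[1]=0)=0; Z[17]=0
i=18: min(r-i=1, Z[2]=0)=0; Z[18]=0
i=19: fresh scan; Z[19]=0
i=20: fresh scan; Z[20]=0
i=21: fresh scan; Z[21]=2 extend→box=[21,23)
i=22: min(r-i=1, Z[1]=0)=0; Z[22]=0
i=23: fresh scan; Z[23]=0
i=24: fresh scan; Z[24]=0
i=25: fresh scan; Z[25]=0
i=26: fresh scan; Z[26]=0

[27, 0, 0, 2, 0, 1, 0, 0, 0, 2, 0, 0, 0, 0, 0, 0, 3, 0, 0, 0, 0, 2, 0, 0, 0, 0, 0]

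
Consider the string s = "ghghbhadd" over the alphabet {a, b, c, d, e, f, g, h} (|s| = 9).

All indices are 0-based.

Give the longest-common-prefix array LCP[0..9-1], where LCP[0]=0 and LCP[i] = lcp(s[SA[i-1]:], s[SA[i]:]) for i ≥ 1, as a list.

[0, 0, 0, 1, 0, 2, 0, 1, 1]

rank | idx | suffix
   0 |   6 | add
   1 |   4 | bhadd
   2 |   8 | d
   3 |   7 | dd
   4 |   2 | ghbhadd
   5 |   0 | ghghbhadd
   6 |   5 | hadd
   7 |   3 | hbhadd
   8 |   1 | hghbhadd

SA = [6, 4, 8, 7, 2, 0, 5, 3, 1]
[i] adj suffixes → lcp
  [1] 6/4 → 0 ('')
  [2] 4/8 → 0 ('')
  [3] 8/7 → 1 ('d')
  [4] 7/2 → 0 ('')
  [5] 2/0 → 2 ('gh')
  [6] 0/5 → 0 ('')
  [7] 5/3 → 1 ('h')
  [8] 3/1 → 1 ('h')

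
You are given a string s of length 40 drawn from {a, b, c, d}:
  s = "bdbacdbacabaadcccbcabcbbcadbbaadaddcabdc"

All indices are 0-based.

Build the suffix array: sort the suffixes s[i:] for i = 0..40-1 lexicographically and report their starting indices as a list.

rank→(start, suffix):
  0 → (29, 'aadaddcabdc')
  1 → (11, 'aadcccbcabcbbcadbbaadaddcabdc')
  2 → (9, 'abaadcccbcabcbbcadbbaadaddcabdc')
  3 → (19, 'abcbbcadbbaadaddcabdc')
  4 → (36, 'abdc')
  5 → (7, 'acabaadcccbcabcbbcadbbaadaddcabdc')
  6 → (3, 'acdbacabaadcccbcabcbbcadbbaadaddcabdc')
  7 → (30, 'adaddcabdc')
  8 → (25, 'adbbaadaddcabdc')
  9 → (12, 'adcccbcabcbbcadbbaadaddcabdc')
  10 → (32, 'addcabdc')
  11 → (28, 'baadaddcabdc')
  12 → (10, 'baadcccbcabcbbcadbbaadaddcabdc')
  13 → (6, 'bacabaadcccbcabcbbcadbbaadaddcabdc')
  14 → (2, 'bacdbacabaadcccbcabcbbcadbbaadaddcabdc')
  15 → (27, 'bbaadaddcabdc')
  16 → (22, 'bbcadbbaadaddcabdc')
  17 → (17, 'bcabcbbcadbbaadaddcabdc')
  18 → (23, 'bcadbbaadaddcabdc')
  19 → (20, 'bcbbcadbbaadaddcabdc')
  20 → (0, 'bdbacdbacabaadcccbcabcbbcadbbaadaddcabdc')
  21 → (37, 'bdc')
  22 → (39, 'c')
  23 → (8, 'cabaadcccbcabcbbcadbbaadaddcabdc')
  24 → (18, 'cabcbbcadbbaadaddcabdc')
  25 → (35, 'cabdc')
  26 → (24, 'cadbbaadaddcabdc')
  27 → (21, 'cbbcadbbaadaddcabdc')
  28 → (16, 'cbcabcbbcadbbaadaddcabdc')
  29 → (15, 'ccbcabcbbcadbbaadaddcabdc')
  30 → (14, 'cccbcabcbbcadbbaadaddcabdc')
  31 → (4, 'cdbacabaadcccbcabcbbcadbbaadaddcabdc')
  32 → (31, 'daddcabdc')
  33 → (5, 'dbacabaadcccbcabcbbcadbbaadaddcabdc')
  34 → (1, 'dbacdbacabaadcccbcabcbbcadbbaadaddcabdc')
  35 → (26, 'dbbaadaddcabdc')
  36 → (38, 'dc')
  37 → (34, 'dcabdc')
  38 → (13, 'dcccbcabcbbcadbbaadaddcabdc')
  39 → (33, 'ddcabdc')

[29, 11, 9, 19, 36, 7, 3, 30, 25, 12, 32, 28, 10, 6, 2, 27, 22, 17, 23, 20, 0, 37, 39, 8, 18, 35, 24, 21, 16, 15, 14, 4, 31, 5, 1, 26, 38, 34, 13, 33]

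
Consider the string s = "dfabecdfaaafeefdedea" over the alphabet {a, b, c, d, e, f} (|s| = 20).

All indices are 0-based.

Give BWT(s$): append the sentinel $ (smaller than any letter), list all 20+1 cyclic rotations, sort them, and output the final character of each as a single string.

aefafaaeefc$dbdfeddea

rank  rotation               last
    0  $dfabecdfaaafeefdedea  a
    1  a$dfabecdfaaafeefdede  e
    2  aaafeefdedea$dfabecdf  f
    3  aafeefdedea$dfabecdfa  a
    4  abecdfaaafeefdedea$df  f
    5  afeefdedea$dfabecdfaa  a
    6  becdfaaafeefdedea$dfa  a
    7  cdfaaafeefdedea$dfabe  e
    8  dea$dfabecdfaaafeefde  e
    9  dedea$dfabecdfaaafeef  f
   10  dfaaafeefdedea$dfabec  c
   11  dfabecdfaaafeefdedea$  $
   12  ea$dfabecdfaaafeefded  d
   13  ecdfaaafeefdedea$dfab  b
   14  edea$dfabecdfaaafeefd  d
   15  eefdedea$dfabecdfaaaf  f
   16  efdedea$dfabecdfaaafe  e
   17  faaafeefdedea$dfabecd  d
   18  fabecdfaaafeefdedea$d  d
   19  fdedea$dfabecdfaaafee  e
   20  feefdedea$dfabecdfaaa  a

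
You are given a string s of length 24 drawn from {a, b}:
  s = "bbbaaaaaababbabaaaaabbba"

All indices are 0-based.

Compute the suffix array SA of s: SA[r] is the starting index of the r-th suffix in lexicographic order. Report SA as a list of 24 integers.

[23, 3, 4, 15, 5, 16, 6, 17, 7, 18, 13, 8, 10, 19, 22, 2, 14, 12, 9, 21, 1, 11, 20, 0]

rank→(start, suffix):
  0 → (23, 'a')
  1 → (3, 'aaaaaababbabaaaaabbba')
  2 → (4, 'aaaaababbabaaaaabbba')
  3 → (15, 'aaaaabbba')
  4 → (5, 'aaaababbabaaaaabbba')
  5 → (16, 'aaaabbba')
  6 → (6, 'aaababbabaaaaabbba')
  7 → (17, 'aaabbba')
  8 → (7, 'aababbabaaaaabbba')
  9 → (18, 'aabbba')
  10 → (13, 'abaaaaabbba')
  11 → (8, 'ababbabaaaaabbba')
  12 → (10, 'abbabaaaaabbba')
  13 → (19, 'abbba')
  14 → (22, 'ba')
  15 → (2, 'baaaaaababbabaaaaabbba')
  16 → (14, 'baaaaabbba')
  17 → (12, 'babaaaaabbba')
  18 → (9, 'babbabaaaaabbba')
  19 → (21, 'bba')
  20 → (1, 'bbaaaaaababbabaaaaabbba')
  21 → (11, 'bbabaaaaabbba')
  22 → (20, 'bbba')
  23 → (0, 'bbbaaaaaababbabaaaaabbba')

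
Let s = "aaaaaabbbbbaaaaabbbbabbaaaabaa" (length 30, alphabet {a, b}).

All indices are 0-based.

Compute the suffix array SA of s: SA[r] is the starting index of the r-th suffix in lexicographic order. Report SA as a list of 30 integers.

[29, 28, 0, 11, 1, 23, 12, 2, 24, 13, 3, 25, 14, 4, 26, 20, 15, 5, 27, 10, 22, 19, 9, 21, 18, 8, 17, 7, 16, 6]

sorted suffixes:
  #0 SA[0]=29  'a'
  #1 SA[1]=28  'aa'
  #2 SA[2]=0  'aaaaaabbbbbaaaaabbbbabbaaaabaa'
  #3 SA[3]=11  'aaaaabbbbabbaaaabaa'
  #4 SA[4]=1  'aaaaabbbbbaaaaabbbbabbaaaabaa'
  #5 SA[5]=23  'aaaabaa'
  #6 SA[6]=12  'aaaabbbbabbaaaabaa'
  #7 SA[7]=2  'aaaabbbbbaaaaabbbbabbaaaabaa'
  #8 SA[8]=24  'aaabaa'
  #9 SA[9]=13  'aaabbbbabbaaaabaa'
  #10 SA[10]=3  'aaabbbbbaaaaabbbbabbaaaabaa'
  #11 SA[11]=25  'aabaa'
  #12 SA[12]=14  'aabbbbabbaaaabaa'
  #13 SA[13]=4  'aabbbbbaaaaabbbbabbaaaabaa'
  #14 SA[14]=26  'abaa'
  #15 SA[15]=20  'abbaaaabaa'
  #16 SA[16]=15  'abbbbabbaaaabaa'
  #17 SA[17]=5  'abbbbbaaaaabbbbabbaaaabaa'
  #18 SA[18]=27  'baa'
  #19 SA[19]=10  'baaaaabbbbabbaaaabaa'
  #20 SA[20]=22  'baaaabaa'
  #21 SA[21]=19  'babbaaaabaa'
  #22 SA[22]=9  'bbaaaaabbbbabbaaaabaa'
  #23 SA[23]=21  'bbaaaabaa'
  #24 SA[24]=18  'bbabbaaaabaa'
  #25 SA[25]=8  'bbbaaaaabbbbabbaaaabaa'
  #26 SA[26]=17  'bbbabbaaaabaa'
  #27 SA[27]=7  'bbbbaaaaabbbbabbaaaabaa'
  #28 SA[28]=16  'bbbbabbaaaabaa'
  #29 SA[29]=6  'bbbbbaaaaabbbbabbaaaabaa'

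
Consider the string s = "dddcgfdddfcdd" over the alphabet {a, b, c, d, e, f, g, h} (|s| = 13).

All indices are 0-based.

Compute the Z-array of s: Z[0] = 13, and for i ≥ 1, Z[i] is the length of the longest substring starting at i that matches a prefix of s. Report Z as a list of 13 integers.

Z[0]=13
i=1: i≥r, start 0; Z[1]=2 grow→box=[1,3)
i=2: min(r-i=1, Z[1]=2)=1; Z[2]=1
i=3: i≥r, start 0; Z[3]=0
i=4: i≥r, start 0; Z[4]=0
i=5: i≥r, start 0; Z[5]=0
i=6: i≥r, start 0; Z[6]=3 grow→box=[6,9)
i=7: min(r-i=2, Z[1]=2)=2; Z[7]=2
i=8: min(r-i=1, Z[2]=1)=1; Z[8]=1
i=9: i≥r, start 0; Z[9]=0
i=10: i≥r, start 0; Z[10]=0
i=11: i≥r, start 0; Z[11]=2 grow→box=[11,13)
i=12: min(r-i=1, Z[1]=2)=1; Z[12]=1

[13, 2, 1, 0, 0, 0, 3, 2, 1, 0, 0, 2, 1]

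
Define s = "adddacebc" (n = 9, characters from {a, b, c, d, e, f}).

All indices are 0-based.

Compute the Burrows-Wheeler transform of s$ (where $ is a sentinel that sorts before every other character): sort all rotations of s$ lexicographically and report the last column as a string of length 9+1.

rank  rotation    last
    0  $adddacebc  c
    1  acebc$addd  d
    2  adddacebc$  $
    3  bc$adddace  e
    4  c$adddaceb  b
    5  cebc$addda  a
    6  dacebc$add  d
    7  ddacebc$ad  d
    8  dddacebc$a  a
    9  ebc$adddac  c

cd$ebaddac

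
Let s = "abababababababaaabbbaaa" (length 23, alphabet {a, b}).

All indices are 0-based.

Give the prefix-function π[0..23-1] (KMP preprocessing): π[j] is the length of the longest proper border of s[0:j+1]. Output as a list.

π[0] = 0
j=1 s[j]='b': π[1]=0 (border '')
j=2 s[j]='a': π[2]=1 (border 'a')
j=3 s[j]='b': π[3]=2 (border 'ab')
j=4 s[j]='a': π[4]=3 (border 'aba')
j=5 s[j]='b': π[5]=4 (border 'abab')
j=6 s[j]='a': π[6]=5 (border 'ababa')
j=7 s[j]='b': π[7]=6 (border 'ababab')
j=8 s[j]='a': π[8]=7 (border 'abababa')
j=9 s[j]='b': π[9]=8 (border 'abababab')
j=10 s[j]='a': π[10]=9 (border 'ababababa')
j=11 s[j]='b': π[11]=10 (border 'ababababab')
j=12 s[j]='a': π[12]=11 (border 'abababababa')
j=13 s[j]='b': π[13]=12 (border 'abababababab')
j=14 s[j]='a': π[14]=13 (border 'ababababababa')
j=15 s[j]='a': k: 13→11→9→7→5→3→1→0; π[15]=1 (border 'a')
j=16 s[j]='a': k: 1→0; π[16]=1 (border 'a')
j=17 s[j]='b': π[17]=2 (border 'ab')
j=18 s[j]='b': k: 2→0; π[18]=0 (border '')
j=19 s[j]='b': π[19]=0 (border '')
j=20 s[j]='a': π[20]=1 (border 'a')
j=21 s[j]='a': k: 1→0; π[21]=1 (border 'a')
j=22 s[j]='a': k: 1→0; π[22]=1 (border 'a')

[0, 0, 1, 2, 3, 4, 5, 6, 7, 8, 9, 10, 11, 12, 13, 1, 1, 2, 0, 0, 1, 1, 1]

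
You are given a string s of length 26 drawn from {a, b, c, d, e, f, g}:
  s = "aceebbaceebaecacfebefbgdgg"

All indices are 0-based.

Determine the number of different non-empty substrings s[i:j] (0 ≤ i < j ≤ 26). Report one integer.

319

rank | idx | suffix
   0 |   6 | aceebaecacfebefbgdgg
   1 |   0 | aceebbaceebaecacfebefbgdgg
   2 |  14 | acfebefbgdgg
   3 |  11 | aecacfebefbgdgg
   4 |   5 | baceebaecacfebefbgdgg
   5 |  10 | baecacfebefbgdgg
   6 |   4 | bbaceebaecacfebefbgdgg
   7 |  18 | befbgdgg
   8 |  21 | bgdgg
   9 |  13 | cacfebefbgdgg
  10 |   7 | ceebaecacfebefbgdgg
  11 |   1 | ceebbaceebaecacfebefbgdgg
  12 |  15 | cfebefbgdgg
  13 |  23 | dgg
  14 |   9 | ebaecacfebefbgdgg
  15 |   3 | ebbaceebaecacfebefbgdgg
  16 |  17 | ebefbgdgg
  17 |  12 | ecacfebefbgdgg
  18 |   8 | eebaecacfebefbgdgg
  19 |   2 | eebbaceebaecacfebefbgdgg
  20 |  19 | efbgdgg
  21 |  20 | fbgdgg
  22 |  16 | febefbgdgg
  23 |  25 | g
  24 |  22 | gdgg
  25 |  24 | gg

SA = [6, 0, 14, 11, 5, 10, 4, 18, 21, 13, 7, 1, 15, 23, 9, 3, 17, 12, 8, 2, 19, 20, 16, 25, 22, 24]
i: (SA[i-1],SA[i]) lcp shared
  1: (6,0) 5 'aceeb'
  2: (0,14) 2 'ac'
  3: (14,11) 1 'a'
  4: (11,5) 0 ''
  5: (5,10) 2 'ba'
  6: (10,4) 1 'b'
  7: (4,18) 1 'b'
  8: (18,21) 1 'b'
  9: (21,13) 0 ''
  10: (13,7) 1 'c'
  11: (7,1) 4 'ceeb'
  12: (1,15) 1 'c'
  13: (15,23) 0 ''
  14: (23,9) 0 ''
  15: (9,3) 2 'eb'
  16: (3,17) 2 'eb'
  17: (17,12) 1 'e'
  18: (12,8) 1 'e'
  19: (8,2) 3 'eeb'
  20: (2,19) 1 'e'
  21: (19,20) 0 ''
  22: (20,16) 1 'f'
  23: (16,25) 0 ''
  24: (25,22) 1 'g'
  25: (22,24) 1 'g'

n(n+1)/2 = 26·27/2 = 351
Σ LCP = 0 + 5 + 2 + 1 + 0 + 2 + 1 + 1 + 1 + 0 + 1 + 4 + 1 + 0 + 0 + 2 + 2 + 1 + 1 + 3 + 1 + 0 + 1 + 0 + 1 + 1 = 32
distinct = 351 − 32 = 319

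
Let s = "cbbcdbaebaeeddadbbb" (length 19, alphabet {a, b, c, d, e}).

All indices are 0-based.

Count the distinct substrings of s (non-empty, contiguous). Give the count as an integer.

170

rank | idx | suffix
   0 |  14 | adbbb
   1 |   6 | aebaeeddadbbb
   2 |   9 | aeeddadbbb
   3 |  18 | b
   4 |   5 | baebaeeddadbbb
   5 |   8 | baeeddadbbb
   6 |  17 | bb
   7 |  16 | bbb
   8 |   1 | bbcdbaebaeeddadbbb
   9 |   2 | bcdbaebaeeddadbbb
  10 |   0 | cbbcdbaebaeeddadbbb
  11 |   3 | cdbaebaeeddadbbb
  12 |  13 | dadbbb
  13 |   4 | dbaebaeeddadbbb
  14 |  15 | dbbb
  15 |  12 | ddadbbb
  16 |   7 | ebaeeddadbbb
  17 |  11 | eddadbbb
  18 |  10 | eeddadbbb

SA = [14, 6, 9, 18, 5, 8, 17, 16, 1, 2, 0, 3, 13, 4, 15, 12, 7, 11, 10]
i: (SA[i-1],SA[i]) lcp shared
  1: (14,6) 1 'a'
  2: (6,9) 2 'ae'
  3: (9,18) 0 ''
  4: (18,5) 1 'b'
  5: (5,8) 3 'bae'
  6: (8,17) 1 'b'
  7: (17,16) 2 'bb'
  8: (16,1) 2 'bb'
  9: (1,2) 1 'b'
  10: (2,0) 0 ''
  11: (0,3) 1 'c'
  12: (3,13) 0 ''
  13: (13,4) 1 'd'
  14: (4,15) 2 'db'
  15: (15,12) 1 'd'
  16: (12,7) 0 ''
  17: (7,11) 1 'e'
  18: (11,10) 1 'e'

n(n+1)/2 = 19·20/2 = 190
Σ LCP = 0 + 1 + 2 + 0 + 1 + 3 + 1 + 2 + 2 + 1 + 0 + 1 + 0 + 1 + 2 + 1 + 0 + 1 + 1 = 20
distinct = 190 − 20 = 170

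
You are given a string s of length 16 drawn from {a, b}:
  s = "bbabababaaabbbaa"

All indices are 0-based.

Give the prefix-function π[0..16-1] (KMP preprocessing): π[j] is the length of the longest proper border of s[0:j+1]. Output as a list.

[0, 1, 0, 1, 0, 1, 0, 1, 0, 0, 0, 1, 2, 2, 3, 0]

π[0] = 0
j=1 s[j]='b': π[1]=1 (border 'b')
j=2 s[j]='a': k: 1→0; π[2]=0 (border '')
j=3 s[j]='b': π[3]=1 (border 'b')
j=4 s[j]='a': k: 1→0; π[4]=0 (border '')
j=5 s[j]='b': π[5]=1 (border 'b')
j=6 s[j]='a': k: 1→0; π[6]=0 (border '')
j=7 s[j]='b': π[7]=1 (border 'b')
j=8 s[j]='a': k: 1→0; π[8]=0 (border '')
j=9 s[j]='a': π[9]=0 (border '')
j=10 s[j]='a': π[10]=0 (border '')
j=11 s[j]='b': π[11]=1 (border 'b')
j=12 s[j]='b': π[12]=2 (border 'bb')
j=13 s[j]='b': k: 2→1; π[13]=2 (border 'bb')
j=14 s[j]='a': π[14]=3 (border 'bba')
j=15 s[j]='a': k: 3→0; π[15]=0 (border '')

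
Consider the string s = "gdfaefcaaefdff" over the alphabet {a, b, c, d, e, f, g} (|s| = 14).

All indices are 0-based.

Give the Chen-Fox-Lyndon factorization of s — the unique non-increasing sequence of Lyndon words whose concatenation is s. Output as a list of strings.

["g", "df", "aefc", "aaefdff"]

emit factor 1: 'g' (i=0, period=1)
emit factor 2: 'df' (i=1, period=2)
emit factor 3: 'aefc' (i=3, period=4)
emit factor 4: 'aaefdff' (i=7, period=7)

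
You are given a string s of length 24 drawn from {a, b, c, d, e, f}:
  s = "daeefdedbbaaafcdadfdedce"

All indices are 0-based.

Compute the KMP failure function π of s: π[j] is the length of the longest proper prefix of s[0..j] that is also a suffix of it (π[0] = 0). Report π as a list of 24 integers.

π[0] = 0
j=1 s[j]='a': π[1]=0 (border '')
j=2 s[j]='e': π[2]=0 (border '')
j=3 s[j]='e': π[3]=0 (border '')
j=4 s[j]='f': π[4]=0 (border '')
j=5 s[j]='d': π[5]=1 (border 'd')
j=6 s[j]='e': k: 1→0; π[6]=0 (border '')
j=7 s[j]='d': π[7]=1 (border 'd')
j=8 s[j]='b': k: 1→0; π[8]=0 (border '')
j=9 s[j]='b': π[9]=0 (border '')
j=10 s[j]='a': π[10]=0 (border '')
j=11 s[j]='a': π[11]=0 (border '')
j=12 s[j]='a': π[12]=0 (border '')
j=13 s[j]='f': π[13]=0 (border '')
j=14 s[j]='c': π[14]=0 (border '')
j=15 s[j]='d': π[15]=1 (border 'd')
j=16 s[j]='a': π[16]=2 (border 'da')
j=17 s[j]='d': k: 2→0; π[17]=1 (border 'd')
j=18 s[j]='f': k: 1→0; π[18]=0 (border '')
j=19 s[j]='d': π[19]=1 (border 'd')
j=20 s[j]='e': k: 1→0; π[20]=0 (border '')
j=21 s[j]='d': π[21]=1 (border 'd')
j=22 s[j]='c': k: 1→0; π[22]=0 (border '')
j=23 s[j]='e': π[23]=0 (border '')

[0, 0, 0, 0, 0, 1, 0, 1, 0, 0, 0, 0, 0, 0, 0, 1, 2, 1, 0, 1, 0, 1, 0, 0]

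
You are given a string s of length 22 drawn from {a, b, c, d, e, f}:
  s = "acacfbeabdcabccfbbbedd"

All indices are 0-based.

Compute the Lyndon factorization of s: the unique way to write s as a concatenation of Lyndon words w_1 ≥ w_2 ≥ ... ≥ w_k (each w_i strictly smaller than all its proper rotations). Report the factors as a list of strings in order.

["acacfbe", "abdc", "abccfbbbedd"]

emit factor 1: 'acacfbe' (i=0, period=7)
emit factor 2: 'abdc' (i=7, period=4)
emit factor 3: 'abccfbbbedd' (i=11, period=11)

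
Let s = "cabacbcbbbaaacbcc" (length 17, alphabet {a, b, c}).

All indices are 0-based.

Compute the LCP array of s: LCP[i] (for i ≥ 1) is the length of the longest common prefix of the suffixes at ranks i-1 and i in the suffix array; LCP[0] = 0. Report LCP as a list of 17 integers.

[0, 2, 1, 1, 4, 0, 2, 1, 2, 1, 2, 0, 1, 1, 2, 3, 1]

rank | idx | suffix
   0 |  10 | aaacbcc
   1 |  11 | aacbcc
   2 |   1 | abacbcbbbaaacbcc
   3 |   3 | acbcbbbaaacbcc
   4 |  12 | acbcc
   5 |   9 | baaacbcc
   6 |   2 | bacbcbbbaaacbcc
   7 |   8 | bbaaacbcc
   8 |   7 | bbbaaacbcc
   9 |   5 | bcbbbaaacbcc
  10 |  14 | bcc
  11 |  16 | c
  12 |   0 | cabacbcbbbaaacbcc
  13 |   6 | cbbbaaacbcc
  14 |   4 | cbcbbbaaacbcc
  15 |  13 | cbcc
  16 |  15 | cc

SA = [10, 11, 1, 3, 12, 9, 2, 8, 7, 5, 14, 16, 0, 6, 4, 13, 15]
[i] adj suffixes → lcp
  [1] 10/11 → 2 ('aa')
  [2] 11/1 → 1 ('a')
  [3] 1/3 → 1 ('a')
  [4] 3/12 → 4 ('acbc')
  [5] 12/9 → 0 ('')
  [6] 9/2 → 2 ('ba')
  [7] 2/8 → 1 ('b')
  [8] 8/7 → 2 ('bb')
  [9] 7/5 → 1 ('b')
  [10] 5/14 → 2 ('bc')
  [11] 14/16 → 0 ('')
  [12] 16/0 → 1 ('c')
  [13] 0/6 → 1 ('c')
  [14] 6/4 → 2 ('cb')
  [15] 4/13 → 3 ('cbc')
  [16] 13/15 → 1 ('c')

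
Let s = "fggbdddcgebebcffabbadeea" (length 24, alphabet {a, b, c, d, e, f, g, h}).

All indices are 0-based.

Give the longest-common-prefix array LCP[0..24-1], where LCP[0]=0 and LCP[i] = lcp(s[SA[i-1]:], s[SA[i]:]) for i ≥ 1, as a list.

[0, 1, 1, 0, 1, 1, 1, 1, 0, 1, 0, 1, 2, 1, 0, 1, 2, 1, 0, 1, 1, 0, 1, 1]

rank | idx | suffix
   0 |  23 | a
   1 |  16 | abbadeea
   2 |  19 | adeea
   3 |  18 | badeea
   4 |  17 | bbadeea
   5 |  12 | bcffabbadeea
   6 |   3 | bdddcgebebcffabbadeea
   7 |  10 | bebcffabbadeea
   8 |  13 | cffabbadeea
   9 |   7 | cgebebcffabbadeea
  10 |   6 | dcgebebcffabbadeea
  11 |   5 | ddcgebebcffabbadeea
  12 |   4 | dddcgebebcffabbadeea
  13 |  20 | deea
  14 |  22 | ea
  15 |  11 | ebcffabbadeea
  16 |   9 | ebebcffabbadeea
  17 |  21 | eea
  18 |  15 | fabbadeea
  19 |  14 | ffabbadeea
  20 |   0 | fggbdddcgebebcffabbadeea
  21 |   2 | gbdddcgebebcffabbadeea
  22 |   8 | gebebcffabbadeea
  23 |   1 | ggbdddcgebebcffabbadeea

SA = [23, 16, 19, 18, 17, 12, 3, 10, 13, 7, 6, 5, 4, 20, 22, 11, 9, 21, 15, 14, 0, 2, 8, 1]
rank  pair      lcp
   1  s[23:],s[16:]  1  'a'
   2  s[16:],s[19:]  1  'a'
   3  s[19:],s[18:]  0  ''
   4  s[18:],s[17:]  1  'b'
   5  s[17:],s[12:]  1  'b'
   6  s[12:],s[3:]  1  'b'
   7  s[3:],s[10:]  1  'b'
   8  s[10:],s[13:]  0  ''
   9  s[13:],s[7:]  1  'c'
  10  s[7:],s[6:]  0  ''
  11  s[6:],s[5:]  1  'd'
  12  s[5:],s[4:]  2  'dd'
  13  s[4:],s[20:]  1  'd'
  14  s[20:],s[22:]  0  ''
  15  s[22:],s[11:]  1  'e'
  16  s[11:],s[9:]  2  'eb'
  17  s[9:],s[21:]  1  'e'
  18  s[21:],s[15:]  0  ''
  19  s[15:],s[14:]  1  'f'
  20  s[14:],s[0:]  1  'f'
  21  s[0:],s[2:]  0  ''
  22  s[2:],s[8:]  1  'g'
  23  s[8:],s[1:]  1  'g'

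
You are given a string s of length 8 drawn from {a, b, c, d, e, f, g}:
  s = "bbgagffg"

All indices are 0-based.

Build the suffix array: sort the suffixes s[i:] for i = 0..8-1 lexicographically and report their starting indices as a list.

rank | idx | suffix
   0 |   3 | agffg
   1 |   0 | bbgagffg
   2 |   1 | bgagffg
   3 |   5 | ffg
   4 |   6 | fg
   5 |   7 | g
   6 |   2 | gagffg
   7 |   4 | gffg

[3, 0, 1, 5, 6, 7, 2, 4]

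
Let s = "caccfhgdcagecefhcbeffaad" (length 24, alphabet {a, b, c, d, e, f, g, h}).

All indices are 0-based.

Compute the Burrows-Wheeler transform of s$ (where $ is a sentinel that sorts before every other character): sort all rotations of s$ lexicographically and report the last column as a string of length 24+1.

dfcacc$dhaecaggbcfeechaff

rank  rotation                   last
    0  $caccfhgdcagecefhcbeffaad  d
    1  aad$caccfhgdcagecefhcbeff  f
    2  accfhgdcagecefhcbeffaad$c  c
    3  ad$caccfhgdcagecefhcbeffa  a
    4  agecefhcbeffaad$caccfhgdc  c
    5  beffaad$caccfhgdcagecefhc  c
    6  caccfhgdcagecefhcbeffaad$  $
    7  cagecefhcbeffaad$caccfhgd  d
    8  cbeffaad$caccfhgdcagecefh  h
    9  ccfhgdcagecefhcbeffaad$ca  a
   10  cefhcbeffaad$caccfhgdcage  e
   11  cfhgdcagecefhcbeffaad$cac  c
   12  d$caccfhgdcagecefhcbeffaa  a
   13  dcagecefhcbeffaad$caccfhg  g
   14  ecefhcbeffaad$caccfhgdcag  g
   15  effaad$caccfhgdcagecefhcb  b
   16  efhcbeffaad$caccfhgdcagec  c
   17  faad$caccfhgdcagecefhcbef  f
   18  ffaad$caccfhgdcagecefhcbe  e
   19  fhcbeffaad$caccfhgdcagece  e
   20  fhgdcagecefhcbeffaad$cacc  c
   21  gdcagecefhcbeffaad$caccfh  h
   22  gecefhcbeffaad$caccfhgdca  a
   23  hcbeffaad$caccfhgdcagecef  f
   24  hgdcagecefhcbeffaad$caccf  f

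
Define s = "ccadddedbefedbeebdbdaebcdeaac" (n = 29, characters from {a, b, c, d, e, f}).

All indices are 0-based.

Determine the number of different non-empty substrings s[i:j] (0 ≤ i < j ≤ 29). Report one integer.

rank | idx | suffix
   0 |  26 | aac
   1 |  27 | ac
   2 |   2 | adddedbefedbeebdbdaebcdeaac
   3 |  20 | aebcdeaac
   4 |  22 | bcdeaac
   5 |  18 | bdaebcdeaac
   6 |  16 | bdbdaebcdeaac
   7 |  13 | beebdbdaebcdeaac
   8 |   8 | befedbeebdbdaebcdeaac
   9 |  28 | c
  10 |   1 | cadddedbefedbeebdbdaebcdeaac
  11 |   0 | ccadddedbefedbeebdbdaebcdeaac
  12 |  23 | cdeaac
  13 |  19 | daebcdeaac
  14 |  17 | dbdaebcdeaac
  15 |  12 | dbeebdbdaebcdeaac
  16 |   7 | dbefedbeebdbdaebcdeaac
  17 |   3 | dddedbefedbeebdbdaebcdeaac
  18 |   4 | ddedbefedbeebdbdaebcdeaac
  19 |  24 | deaac
  20 |   5 | dedbefedbeebdbdaebcdeaac
  21 |  25 | eaac
  22 |  21 | ebcdeaac
  23 |  15 | ebdbdaebcdeaac
  24 |  11 | edbeebdbdaebcdeaac
  25 |   6 | edbefedbeebdbdaebcdeaac
  26 |  14 | eebdbdaebcdeaac
  27 |   9 | efedbeebdbdaebcdeaac
  28 |  10 | fedbeebdbdaebcdeaac

SA = [26, 27, 2, 20, 22, 18, 16, 13, 8, 28, 1, 0, 23, 19, 17, 12, 7, 3, 4, 24, 5, 25, 21, 15, 11, 6, 14, 9, 10]
i: (SA[i-1],SA[i]) lcp shared
  1: (26,27) 1 'a'
  2: (27,2) 1 'a'
  3: (2,20) 1 'a'
  4: (20,22) 0 ''
  5: (22,18) 1 'b'
  6: (18,16) 2 'bd'
  7: (16,13) 1 'b'
  8: (13,8) 2 'be'
  9: (8,28) 0 ''
  10: (28,1) 1 'c'
  11: (1,0) 1 'c'
  12: (0,23) 1 'c'
  13: (23,19) 0 ''
  14: (19,17) 1 'd'
  15: (17,12) 2 'db'
  16: (12,7) 3 'dbe'
  17: (7,3) 1 'd'
  18: (3,4) 2 'dd'
  19: (4,24) 1 'd'
  20: (24,5) 2 'de'
  21: (5,25) 0 ''
  22: (25,21) 1 'e'
  23: (21,15) 2 'eb'
  24: (15,11) 1 'e'
  25: (11,6) 4 'edbe'
  26: (6,14) 1 'e'
  27: (14,9) 1 'e'
  28: (9,10) 0 ''

n(n+1)/2 = 29·30/2 = 435
Σ LCP = 0 + 1 + 1 + 1 + 0 + 1 + 2 + 1 + 2 + 0 + 1 + 1 + 1 + 0 + 1 + 2 + 3 + 1 + 2 + 1 + 2 + 0 + 1 + 2 + 1 + 4 + 1 + 1 + 0 = 34
distinct = 435 − 34 = 401

401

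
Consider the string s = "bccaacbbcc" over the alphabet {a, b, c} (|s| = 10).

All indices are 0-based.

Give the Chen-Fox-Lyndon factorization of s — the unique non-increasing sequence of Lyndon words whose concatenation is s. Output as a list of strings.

emit factor 1: 'bcc' (i=0, period=3)
emit factor 2: 'aacbbcc' (i=3, period=7)

["bcc", "aacbbcc"]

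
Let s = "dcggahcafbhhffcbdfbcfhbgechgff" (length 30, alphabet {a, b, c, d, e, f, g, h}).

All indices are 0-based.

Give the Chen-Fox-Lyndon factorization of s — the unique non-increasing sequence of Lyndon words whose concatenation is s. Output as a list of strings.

["d", "cgg", "ahc", "afbhhffcbdfbcfhbgechgff"]

emit factor 1: 'd' (i=0, period=1)
emit factor 2: 'cgg' (i=1, period=3)
emit factor 3: 'ahc' (i=4, period=3)
emit factor 4: 'afbhhffcbdfbcfhbgechgff' (i=7, period=23)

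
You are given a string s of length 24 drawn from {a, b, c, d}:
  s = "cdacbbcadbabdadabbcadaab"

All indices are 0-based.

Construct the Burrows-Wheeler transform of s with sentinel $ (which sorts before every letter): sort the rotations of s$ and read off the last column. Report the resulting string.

bdadbdcdcadacbbabba$aacba

rank  rotation                   last
    0  $cdacbbcadbabdadabbcadaab  b
    1  aab$cdacbbcadbabdadabbcad  d
    2  ab$cdacbbcadbabdadabbcada  a
    3  abbcadaab$cdacbbcadbabdad  d
    4  abdadabbcadaab$cdacbbcadb  b
    5  acbbcadbabdadabbcadaab$cd  d
    6  adaab$cdacbbcadbabdadabbc  c
    7  adabbcadaab$cdacbbcadbabd  d
    8  adbabdadabbcadaab$cdacbbc  c
    9  b$cdacbbcadbabdadabbcadaa  a
   10  babdadabbcadaab$cdacbbcad  d
   11  bbcadaab$cdacbbcadbabdada  a
   12  bbcadbabdadabbcadaab$cdac  c
   13  bcadaab$cdacbbcadbabdadab  b
   14  bcadbabdadabbcadaab$cdacb  b
   15  bdadabbcadaab$cdacbbcadba  a
   16  cadaab$cdacbbcadbabdadabb  b
   17  cadbabdadabbcadaab$cdacbb  b
   18  cbbcadbabdadabbcadaab$cda  a
   19  cdacbbcadbabdadabbcadaab$  $
   20  daab$cdacbbcadbabdadabbca  a
   21  dabbcadaab$cdacbbcadbabda  a
   22  dacbbcadbabdadabbcadaab$c  c
   23  dadabbcadaab$cdacbbcadbab  b
   24  dbabdadabbcadaab$cdacbbca  a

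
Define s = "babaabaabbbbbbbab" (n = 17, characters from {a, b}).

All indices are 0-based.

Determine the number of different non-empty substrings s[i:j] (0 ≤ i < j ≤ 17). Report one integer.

109

sorted suffixes:
  #0 SA[0]=3  'aabaabbbbbbbab'
  #1 SA[1]=6  'aabbbbbbbab'
  #2 SA[2]=15  'ab'
  #3 SA[3]=1  'abaabaabbbbbbbab'
  #4 SA[4]=4  'abaabbbbbbbab'
  #5 SA[5]=7  'abbbbbbbab'
  #6 SA[6]=16  'b'
  #7 SA[7]=2  'baabaabbbbbbbab'
  #8 SA[8]=5  'baabbbbbbbab'
  #9 SA[9]=14  'bab'
  #10 SA[10]=0  'babaabaabbbbbbbab'
  #11 SA[11]=13  'bbab'
  #12 SA[12]=12  'bbbab'
  #13 SA[13]=11  'bbbbab'
  #14 SA[14]=10  'bbbbbab'
  #15 SA[15]=9  'bbbbbbab'
  #16 SA[16]=8  'bbbbbbbab'

SA = [3, 6, 15, 1, 4, 7, 16, 2, 5, 14, 0, 13, 12, 11, 10, 9, 8]
[i] adj suffixes → lcp
  [1] 3/6 → 3 ('aab')
  [2] 6/15 → 1 ('a')
  [3] 15/1 → 2 ('ab')
  [4] 1/4 → 5 ('abaab')
  [5] 4/7 → 2 ('ab')
  [6] 7/16 → 0 ('')
  [7] 16/2 → 1 ('b')
  [8] 2/5 → 4 ('baab')
  [9] 5/14 → 2 ('ba')
  [10] 14/0 → 3 ('bab')
  [11] 0/13 → 1 ('b')
  [12] 13/12 → 2 ('bb')
  [13] 12/11 → 3 ('bbb')
  [14] 11/10 → 4 ('bbbb')
  [15] 10/9 → 5 ('bbbbb')
  [16] 9/8 → 6 ('bbbbbb')

n(n+1)/2 = 17·18/2 = 153
Σ LCP = 0 + 3 + 1 + 2 + 5 + 2 + 0 + 1 + 4 + 2 + 3 + 1 + 2 + 3 + 4 + 5 + 6 = 44
distinct = 153 − 44 = 109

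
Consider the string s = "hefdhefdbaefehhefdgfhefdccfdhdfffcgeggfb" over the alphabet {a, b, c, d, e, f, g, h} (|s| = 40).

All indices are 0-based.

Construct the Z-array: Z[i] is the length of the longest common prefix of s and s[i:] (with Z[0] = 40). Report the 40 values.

[40, 0, 0, 0, 4, 0, 0, 0, 0, 0, 0, 0, 0, 1, 4, 0, 0, 0, 0, 0, 4, 0, 0, 0, 0, 0, 0, 0, 1, 0, 0, 0, 0, 0, 0, 0, 0, 0, 0, 0]

Z[0]=40
i=1: fresh scan; Z[1]=0
i=2: fresh scan; Z[2]=0
i=3: fresh scan; Z[3]=0
i=4: fresh scan; Z[4]=4 grow→box=[4,8)
i=5: min(r-i=3, Z[1]=0)=0; Z[5]=0
i=6: min(r-i=2, Z[2]=0)=0; Z[6]=0
i=7: min(r-i=1, Z[3]=0)=0; Z[7]=0
i=8: fresh scan; Z[8]=0
i=9: fresh scan; Z[9]=0
i=10: fresh scan; Z[10]=0
i=11: fresh scan; Z[11]=0
i=12: fresh scan; Z[12]=0
i=13: fresh scan; Z[13]=1 grow→box=[13,14)
i=14: fresh scan; Z[14]=4 grow→box=[14,18)
i=15: min(r-i=3, Z[1]=0)=0; Z[15]=0
i=16: min(r-i=2, Z[2]=0)=0; Z[16]=0
i=17: min(r-i=1, Z[3]=0)=0; Z[17]=0
i=18: fresh scan; Z[18]=0
i=19: fresh scan; Z[19]=0
i=20: fresh scan; Z[20]=4 grow→box=[20,24)
i=21: min(r-i=3, Z[1]=0)=0; Z[21]=0
i=22: min(r-i=2, Z[2]=0)=0; Z[22]=0
i=23: min(r-i=1, Z[3]=0)=0; Z[23]=0
i=24: fresh scan; Z[24]=0
i=25: fresh scan; Z[25]=0
i=26: fresh scan; Z[26]=0
i=27: fresh scan; Z[27]=0
i=28: fresh scan; Z[28]=1 grow→box=[28,29)
i=29: fresh scan; Z[29]=0
i=30: fresh scan; Z[30]=0
i=31: fresh scan; Z[31]=0
i=32: fresh scan; Z[32]=0
i=33: fresh scan; Z[33]=0
i=34: fresh scan; Z[34]=0
i=35: fresh scan; Z[35]=0
i=36: fresh scan; Z[36]=0
i=37: fresh scan; Z[37]=0
i=38: fresh scan; Z[38]=0
i=39: fresh scan; Z[39]=0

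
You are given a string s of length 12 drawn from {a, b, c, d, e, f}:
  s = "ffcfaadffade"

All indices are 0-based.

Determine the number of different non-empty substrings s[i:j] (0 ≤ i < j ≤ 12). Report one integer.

sorted suffixes:
  #0 SA[0]=4  'aadffade'
  #1 SA[1]=9  'ade'
  #2 SA[2]=5  'adffade'
  #3 SA[3]=2  'cfaadffade'
  #4 SA[4]=10  'de'
  #5 SA[5]=6  'dffade'
  #6 SA[6]=11  'e'
  #7 SA[7]=3  'faadffade'
  #8 SA[8]=8  'fade'
  #9 SA[9]=1  'fcfaadffade'
  #10 SA[10]=7  'ffade'
  #11 SA[11]=0  'ffcfaadffade'

SA = [4, 9, 5, 2, 10, 6, 11, 3, 8, 1, 7, 0]
i: (SA[i-1],SA[i]) lcp shared
  1: (4,9) 1 'a'
  2: (9,5) 2 'ad'
  3: (5,2) 0 ''
  4: (2,10) 0 ''
  5: (10,6) 1 'd'
  6: (6,11) 0 ''
  7: (11,3) 0 ''
  8: (3,8) 2 'fa'
  9: (8,1) 1 'f'
  10: (1,7) 1 'f'
  11: (7,0) 2 'ff'

n(n+1)/2 = 12·13/2 = 78
Σ LCP = 0 + 1 + 2 + 0 + 0 + 1 + 0 + 0 + 2 + 1 + 1 + 2 = 10
distinct = 78 − 10 = 68

68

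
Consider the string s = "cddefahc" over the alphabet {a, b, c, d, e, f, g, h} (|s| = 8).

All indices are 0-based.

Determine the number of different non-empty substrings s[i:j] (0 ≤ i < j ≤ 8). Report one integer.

rank→(start, suffix):
  0 → (5, 'ahc')
  1 → (7, 'c')
  2 → (0, 'cddefahc')
  3 → (1, 'ddefahc')
  4 → (2, 'defahc')
  5 → (3, 'efahc')
  6 → (4, 'fahc')
  7 → (6, 'hc')

SA = [5, 7, 0, 1, 2, 3, 4, 6]
i: (SA[i-1],SA[i]) lcp shared
  1: (5,7) 0 ''
  2: (7,0) 1 'c'
  3: (0,1) 0 ''
  4: (1,2) 1 'd'
  5: (2,3) 0 ''
  6: (3,4) 0 ''
  7: (4,6) 0 ''

n(n+1)/2 = 8·9/2 = 36
Σ LCP = 0 + 0 + 1 + 0 + 1 + 0 + 0 + 0 = 2
distinct = 36 − 2 = 34

34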